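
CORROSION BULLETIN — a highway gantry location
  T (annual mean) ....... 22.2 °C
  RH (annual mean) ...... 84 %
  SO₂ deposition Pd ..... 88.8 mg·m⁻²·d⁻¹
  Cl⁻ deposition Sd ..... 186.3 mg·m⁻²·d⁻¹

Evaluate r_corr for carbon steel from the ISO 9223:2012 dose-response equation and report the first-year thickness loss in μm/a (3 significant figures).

r_corr = 152 μm/a

carbon steel: f(T) = -0.054·(T−10) [T>10 °C] = -0.6588
  sulphur-dioxide contribution → 50.66 μm/a
  chloride contribution → 101.3 μm/a
  total first-year rate 152 μm/a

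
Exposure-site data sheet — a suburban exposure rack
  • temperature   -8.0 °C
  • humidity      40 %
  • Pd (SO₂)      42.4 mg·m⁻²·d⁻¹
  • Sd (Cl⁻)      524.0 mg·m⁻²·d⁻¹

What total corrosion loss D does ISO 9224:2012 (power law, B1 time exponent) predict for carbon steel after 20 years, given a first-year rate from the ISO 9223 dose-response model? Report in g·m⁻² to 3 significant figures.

carbon steel: temperature factor f = +0.150·(-18.0) = -2.7000
  sulphur-dioxide contribution → 1.858 μm/a
  chloride contribution → 13.45 μm/a
  total first-year rate 15.31 μm/a
ISO 9224: D(t) = r_corr · t^b with b = 0.523 (carbon steel, B1)
  D(20) = 15.31 × 20^0.523 = 15.31 × 4.791 = 73.37 μm
  Mass loss = 73.37 μm × 7.85 g/cm³ = 575.9 g·m⁻²

D(20) = 576 g·m⁻²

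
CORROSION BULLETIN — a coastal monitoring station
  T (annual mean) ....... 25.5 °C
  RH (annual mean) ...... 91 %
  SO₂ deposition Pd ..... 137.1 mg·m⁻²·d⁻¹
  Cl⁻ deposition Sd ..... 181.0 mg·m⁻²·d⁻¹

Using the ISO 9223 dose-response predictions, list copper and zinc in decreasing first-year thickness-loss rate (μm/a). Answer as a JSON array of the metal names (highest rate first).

["zinc", "copper"]

copper: temperature factor f = -0.080·(15.5) = -1.2400
  sulphur-dioxide contribution → 1.183 μm/a
  chloride contribution → 3.852 μm/a
  total first-year rate 5.035 μm/a
zinc: temperature factor f = -0.071·(15.5) = -1.1005
  sulphur-dioxide contribution → 2.46 μm/a
  chloride contribution → 6.129 μm/a
  total first-year rate 8.589 μm/a
Ordering by μm/a: zinc (8.59) > copper (5.04)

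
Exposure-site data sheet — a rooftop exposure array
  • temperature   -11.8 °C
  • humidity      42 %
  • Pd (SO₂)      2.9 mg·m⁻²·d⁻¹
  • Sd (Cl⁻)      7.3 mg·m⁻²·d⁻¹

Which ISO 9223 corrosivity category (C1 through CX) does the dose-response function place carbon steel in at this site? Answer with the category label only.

C1

carbon steel: f(T) = +0.150·(T−10) [T≤10 °C] = -3.2700
  Pd branch = 1.77·Pd^0.52·e^(0.02·RH+f) = 0.2711 μm/a
  Cl⁻ term: 0.102·7.3^0.62·exp(0.033·42+0.04·-11.8) = 0.8726
  sum: 0.2711 + 0.8726 → r_corr = 1.144 μm/a
1.14 μm/a falls in (0, 1.3] for carbon steel → category C1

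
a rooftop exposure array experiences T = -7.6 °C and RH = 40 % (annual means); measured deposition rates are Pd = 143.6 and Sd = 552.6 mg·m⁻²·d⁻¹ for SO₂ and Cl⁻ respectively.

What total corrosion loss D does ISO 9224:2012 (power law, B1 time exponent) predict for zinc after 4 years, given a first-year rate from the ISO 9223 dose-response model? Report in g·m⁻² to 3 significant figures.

D(4) = 18.3 g·m⁻²

zinc: temperature factor f = +0.038·(-17.6) = -0.6688
  Pd branch = 0.0129·Pd^0.44·e^(0.046·RH+f) = 0.3702 μm/a
  Sd branch = 0.0175·Sd^0.57·e^(0.008·RH+0.085·T) = 0.462 μm/a
  sum: 0.3702 + 0.462 → r_corr = 0.8321 μm/a
Long-term exponent b (ISO 9224 Table 2, B1) = 0.813
  D(4) = 0.8321 × 4^0.813 = 0.8321 × 3.087 = 2.568 μm
  Mass loss = 2.568 μm × 7.14 g/cm³ = 18.34 g·m⁻²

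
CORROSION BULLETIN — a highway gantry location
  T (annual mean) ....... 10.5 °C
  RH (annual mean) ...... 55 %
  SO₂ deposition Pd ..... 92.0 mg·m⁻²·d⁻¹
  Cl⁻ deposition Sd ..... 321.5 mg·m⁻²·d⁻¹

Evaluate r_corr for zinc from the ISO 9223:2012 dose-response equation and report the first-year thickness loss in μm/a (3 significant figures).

r_corr = 2.92 μm/a

zinc: T>10 °C ⇒ hinge -0.071·(10.5−10) = -0.0355
  sulphur-dioxide contribution → 1.143 μm/a
  chloride contribution → 1.782 μm/a
  total first-year rate 2.925 μm/a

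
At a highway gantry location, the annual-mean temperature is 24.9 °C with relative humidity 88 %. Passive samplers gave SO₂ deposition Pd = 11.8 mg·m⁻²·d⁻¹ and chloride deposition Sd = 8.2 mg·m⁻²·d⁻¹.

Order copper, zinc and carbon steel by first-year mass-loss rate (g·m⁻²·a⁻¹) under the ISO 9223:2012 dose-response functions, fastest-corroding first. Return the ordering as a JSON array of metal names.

["carbon steel", "copper", "zinc"]

copper: f(T) = -0.080·(T−10) [T>10 °C] = -1.1920
  sulphur-dioxide contribution → 0.5497 μm/a
  chloride contribution → 1.456 μm/a
  total first-year rate 2.006 μm/a
  mass loss = 2.006 μm/a × 8.96 g/cm³ = 17.97 g·m⁻²·a⁻¹
zinc: T>10 °C ⇒ hinge -0.071·(24.9−10) = -1.0579
  sulphur-dioxide contribution → 0.76 μm/a
  chloride contribution → 0.9746 μm/a
  ⇒ r_corr(zinc) = 1.735 μm/a
  mass loss = 1.735 μm/a × 7.14 g/cm³ = 12.39 g·m⁻²·a⁻¹
carbon steel: temperature factor f = -0.054·(14.9) = -0.8046
  sulphur-dioxide contribution → 16.61 μm/a
  chloride contribution → 18.57 μm/a
  total first-year rate 35.18 μm/a
  mass loss = 35.18 μm/a × 7.85 g/cm³ = 276.2 g·m⁻²·a⁻¹
Ordering by g·m⁻²·a⁻¹: carbon steel (276) > copper (18) > zinc (12.4)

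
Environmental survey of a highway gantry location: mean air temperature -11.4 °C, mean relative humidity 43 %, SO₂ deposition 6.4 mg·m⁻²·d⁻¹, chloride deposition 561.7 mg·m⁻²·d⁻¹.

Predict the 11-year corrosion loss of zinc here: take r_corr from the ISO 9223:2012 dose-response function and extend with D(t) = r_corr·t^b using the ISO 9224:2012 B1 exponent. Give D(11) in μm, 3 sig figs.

D(11) = 3.09 μm

zinc: temperature factor f = +0.038·(-21.4) = -0.8132
  SO₂ term: 0.0129·6.4^0.44·exp(0.046·43-0.8132) = 0.09358
  Sd branch = 0.0175·Sd^0.57·e^(0.008·RH+0.085·T) = 0.3458 μm/a
  r_corr = 0.09358 + 0.3458 = 0.4394 μm/a
Power-law: D(11) = r_corr · 11^0.813
  D(11) = 0.4394 × 11^0.813 = 0.4394 × 7.025 = 3.087 μm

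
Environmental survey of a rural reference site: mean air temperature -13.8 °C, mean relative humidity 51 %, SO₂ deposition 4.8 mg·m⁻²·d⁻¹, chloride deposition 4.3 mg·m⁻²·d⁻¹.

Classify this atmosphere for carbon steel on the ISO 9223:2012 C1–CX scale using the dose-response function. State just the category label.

C1

carbon steel: temperature factor f = +0.150·(-23.8) = -3.5700
  Pd branch = 1.77·Pd^0.52·e^(0.02·RH+f) = 0.3124 μm/a
  Cl⁻ term: 0.102·4.3^0.62·exp(0.033·51+0.04·-13.8) = 0.7808
  sum: 0.3124 + 0.7808 → r_corr = 1.093 μm/a
Category bounds: 0…1.3 μm/a bracket r_corr ⇒ C1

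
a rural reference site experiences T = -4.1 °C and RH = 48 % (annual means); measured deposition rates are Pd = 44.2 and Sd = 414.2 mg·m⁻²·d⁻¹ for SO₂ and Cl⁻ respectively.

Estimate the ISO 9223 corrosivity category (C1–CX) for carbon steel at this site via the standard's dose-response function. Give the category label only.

carbon steel: temperature factor f = +0.150·(-14.1) = -2.1150
  sulphur-dioxide contribution → 3.999 μm/a
  chloride contribution → 17.7 μm/a
  total first-year rate 21.7 μm/a
21.7 μm/a falls in (1.3, 25] for carbon steel → category C2

C2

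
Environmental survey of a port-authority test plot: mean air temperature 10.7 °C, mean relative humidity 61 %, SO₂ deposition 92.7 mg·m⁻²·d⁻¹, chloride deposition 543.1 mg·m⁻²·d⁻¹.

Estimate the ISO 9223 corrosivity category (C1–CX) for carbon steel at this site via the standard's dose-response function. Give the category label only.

C5

carbon steel: T>10 °C ⇒ hinge -0.054·(10.7−10) = -0.0378
  sulphur-dioxide contribution → 60.85 μm/a
  chloride contribution → 58.12 μm/a
  total first-year rate 119 μm/a
ISO 9223 Table 2 (carbon steel): 80 < 119 ≤ 200 μm/a ⇒ C5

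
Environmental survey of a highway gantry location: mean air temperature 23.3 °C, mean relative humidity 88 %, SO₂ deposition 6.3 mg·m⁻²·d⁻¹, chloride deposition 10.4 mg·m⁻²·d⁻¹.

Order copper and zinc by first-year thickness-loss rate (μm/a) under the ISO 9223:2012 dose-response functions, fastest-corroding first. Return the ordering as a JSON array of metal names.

copper: T>10 °C ⇒ hinge -0.080·(23.3−10) = -1.0640
  sulphur-dioxide contribution → 0.5307 μm/a
  chloride contribution → 1.435 μm/a
  total first-year rate 1.966 μm/a
zinc: T>10 °C ⇒ hinge -0.071·(23.3−10) = -0.9443
  sulphur-dioxide contribution → 0.646 μm/a
  chloride contribution → 0.9741 μm/a
  total first-year rate 1.62 μm/a
Ordering by μm/a: copper (1.97) > zinc (1.62)

["copper", "zinc"]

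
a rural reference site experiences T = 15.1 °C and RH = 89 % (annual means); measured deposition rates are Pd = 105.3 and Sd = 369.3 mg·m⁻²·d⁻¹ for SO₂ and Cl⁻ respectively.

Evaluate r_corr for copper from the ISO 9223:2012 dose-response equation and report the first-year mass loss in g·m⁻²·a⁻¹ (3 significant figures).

r_corr = 43.6 g·m⁻²·a⁻¹

copper: temperature factor f = -0.080·(5.1) = -0.4080
  Pd branch = 0.0053·Pd^0.26·e^(0.059·RH+f) = 2.256 μm/a
  Cl⁻ term: 0.01025·369.3^0.27·exp(0.036·89+0.049·15.1) = 2.611
  sum: 2.256 + 2.611 → r_corr = 4.867 μm/a
Convert to mass loss: 4.867 μm/a × 8.96 g/cm³ = 43.61 g·m⁻²·a⁻¹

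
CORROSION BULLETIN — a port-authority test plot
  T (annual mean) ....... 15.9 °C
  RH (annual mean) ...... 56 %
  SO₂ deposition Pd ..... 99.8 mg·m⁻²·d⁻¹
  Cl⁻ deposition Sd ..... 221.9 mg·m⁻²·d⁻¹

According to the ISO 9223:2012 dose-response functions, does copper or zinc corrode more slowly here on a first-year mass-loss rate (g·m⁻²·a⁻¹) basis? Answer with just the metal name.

copper

copper: T>10 °C ⇒ hinge -0.080·(15.9−10) = -0.4720
  Pd branch = 0.0053·Pd^0.26·e^(0.059·RH+f) = 0.2978 μm/a
  Sd branch = 0.01025·Sd^0.27·e^(0.036·RH+0.049·T) = 0.7212 μm/a
  r_corr = 0.2978 + 0.7212 = 1.019 μm/a
  mass loss = 1.019 μm/a × 8.96 g/cm³ = 9.131 g·m⁻²·a⁻¹
zinc: temperature factor f = -0.071·(5.9) = -0.4189
  SO₂ term: 0.0129·99.8^0.44·exp(0.046·56-0.4189) = 0.8453
  Sd branch = 0.0175·Sd^0.57·e^(0.008·RH+0.085·T) = 2.301 μm/a
  r_corr = 0.8453 + 2.301 = 3.146 μm/a
  mass loss = 3.146 μm/a × 7.14 g/cm³ = 22.46 g·m⁻²·a⁻¹
Ordering by g·m⁻²·a⁻¹: zinc (22.5) > copper (9.13)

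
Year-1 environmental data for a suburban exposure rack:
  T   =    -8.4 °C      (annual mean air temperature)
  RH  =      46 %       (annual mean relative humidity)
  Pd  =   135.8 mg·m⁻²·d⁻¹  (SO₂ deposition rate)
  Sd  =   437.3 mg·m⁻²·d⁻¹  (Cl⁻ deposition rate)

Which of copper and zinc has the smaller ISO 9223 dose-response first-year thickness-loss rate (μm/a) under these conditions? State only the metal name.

copper: temperature factor f = +0.126·(-18.4) = -2.3184
  Pd branch = 0.0053·Pd^0.26·e^(0.059·RH+f) = 0.02823 μm/a
  Sd branch = 0.01025·Sd^0.27·e^(0.036·RH+0.049·T) = 0.1837 μm/a
  r_corr = 0.02823 + 0.1837 = 0.212 μm/a
zinc: T≤10 °C ⇒ hinge +0.038·(-8.4−10) = -0.6992
  Pd branch = 0.0129·Pd^0.44·e^(0.046·RH+f) = 0.4617 μm/a
  Cl⁻ term: 0.0175·437.3^0.57·exp(0.008·46+0.085·-8.4) = 0.3963
  r_corr = 0.4617 + 0.3963 = 0.858 μm/a
Ordering by μm/a: zinc (0.858) > copper (0.212)

copper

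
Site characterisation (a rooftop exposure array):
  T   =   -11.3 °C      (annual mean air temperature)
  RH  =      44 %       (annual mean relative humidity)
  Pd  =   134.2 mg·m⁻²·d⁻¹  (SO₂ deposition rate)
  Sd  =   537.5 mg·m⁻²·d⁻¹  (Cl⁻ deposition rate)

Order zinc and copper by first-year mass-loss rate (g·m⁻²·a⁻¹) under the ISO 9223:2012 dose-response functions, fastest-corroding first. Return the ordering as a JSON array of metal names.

["zinc", "copper"]

zinc: f(T) = +0.038·(T−10) [T≤10 °C] = -0.8094
  SO₂ term: 0.0129·134.2^0.44·exp(0.046·44-0.8094) = 0.3752
  Cl⁻ term: 0.0175·537.5^0.57·exp(0.008·44+0.085·-11.3) = 0.3428
  r_corr = 0.3752 + 0.3428 = 0.7181 μm/a
  mass loss = 0.7181 μm/a × 7.14 g/cm³ = 5.127 g·m⁻²·a⁻¹
copper: temperature factor f = +0.126·(-21.3) = -2.6838
  Pd branch = 0.0053·Pd^0.26·e^(0.059·RH+f) = 0.01735 μm/a
  Sd branch = 0.01025·Sd^0.27·e^(0.036·RH+0.049·T) = 0.1568 μm/a
  sum: 0.01735 + 0.1568 → r_corr = 0.1742 μm/a
  mass loss = 0.1742 μm/a × 8.96 g/cm³ = 1.561 g·m⁻²·a⁻¹
Ordering by g·m⁻²·a⁻¹: zinc (5.13) > copper (1.56)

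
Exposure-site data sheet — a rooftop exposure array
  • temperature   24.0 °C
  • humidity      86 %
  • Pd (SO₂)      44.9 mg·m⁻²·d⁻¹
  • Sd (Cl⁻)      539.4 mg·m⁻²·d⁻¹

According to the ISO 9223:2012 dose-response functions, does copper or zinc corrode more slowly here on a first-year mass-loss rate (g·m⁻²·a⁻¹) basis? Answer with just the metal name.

copper

copper: T>10 °C ⇒ hinge -0.080·(24.0−10) = -1.1200
  SO₂ term: 0.0053·44.9^0.26·exp(0.059·86-1.1200) = 0.7431
  Cl⁻ term: 0.01025·539.4^0.27·exp(0.036·86+0.049·24.0) = 4.015
  r_corr = 0.7431 + 4.015 = 4.758 μm/a
  mass loss = 4.758 μm/a × 8.96 g/cm³ = 42.63 g·m⁻²·a⁻¹
zinc: f(T) = -0.071·(T−10) [T>10 °C] = -0.9940
  Pd branch = 0.0129·Pd^0.44·e^(0.046·RH+f) = 1.33 μm/a
  Cl⁻ term: 0.0175·539.4^0.57·exp(0.008·86+0.085·24.0) = 9.66
  r_corr = 1.33 + 9.66 = 10.99 μm/a
  mass loss = 10.99 μm/a × 7.14 g/cm³ = 78.47 g·m⁻²·a⁻¹
Ordering by g·m⁻²·a⁻¹: zinc (78.5) > copper (42.6)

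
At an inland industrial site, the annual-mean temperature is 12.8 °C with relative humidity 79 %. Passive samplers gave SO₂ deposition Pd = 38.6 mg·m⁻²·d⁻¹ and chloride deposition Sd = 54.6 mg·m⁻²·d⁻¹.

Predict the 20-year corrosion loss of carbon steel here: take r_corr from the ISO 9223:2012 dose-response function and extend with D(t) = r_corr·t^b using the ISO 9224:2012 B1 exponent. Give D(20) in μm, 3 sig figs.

D(20) = 369 μm

carbon steel: f(T) = -0.054·(T−10) [T>10 °C] = -0.1512
  Pd branch = 1.77·Pd^0.52·e^(0.02·RH+f) = 49.38 μm/a
  Cl⁻ term: 0.102·54.6^0.62·exp(0.033·79+0.04·12.8) = 27.56
  r_corr = 49.38 + 27.56 = 76.93 μm/a
ISO 9224: D(t) = r_corr · t^b with b = 0.523 (carbon steel, B1)
  D(20) = 76.93 × 20^0.523 = 76.93 × 4.791 = 368.6 μm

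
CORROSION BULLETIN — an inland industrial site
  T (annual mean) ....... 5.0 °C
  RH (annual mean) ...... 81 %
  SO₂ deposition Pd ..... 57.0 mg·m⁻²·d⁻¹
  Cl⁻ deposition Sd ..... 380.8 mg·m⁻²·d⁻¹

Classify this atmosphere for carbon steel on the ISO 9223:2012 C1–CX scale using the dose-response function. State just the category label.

carbon steel: temperature factor f = +0.150·(-5.0) = -0.7500
  Pd branch = 1.77·Pd^0.52·e^(0.02·RH+f) = 34.58 μm/a
  Sd branch = 0.102·Sd^0.62·e^(0.033·RH+0.04·T) = 71.84 μm/a
  r_corr = 34.58 + 71.84 = 106.4 μm/a
ISO 9223 Table 2 (carbon steel): 80 < 106 ≤ 200 μm/a ⇒ C5

C5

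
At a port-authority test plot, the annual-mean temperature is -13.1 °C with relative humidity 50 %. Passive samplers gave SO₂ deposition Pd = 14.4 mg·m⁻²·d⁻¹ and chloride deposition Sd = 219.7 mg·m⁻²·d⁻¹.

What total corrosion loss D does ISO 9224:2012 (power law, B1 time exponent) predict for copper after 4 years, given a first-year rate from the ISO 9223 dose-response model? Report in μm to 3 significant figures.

copper: f(T) = +0.126·(T−10) [T≤10 °C] = -2.9106
  SO₂ term: 0.0053·14.4^0.26·exp(0.059·50-2.9106) = 0.01103
  Cl⁻ term: 0.01025·219.7^0.27·exp(0.036·50+0.049·-13.1) = 0.14
  sum: 0.01103 + 0.14 → r_corr = 0.151 μm/a
Long-term exponent b (ISO 9224 Table 2, B1) = 0.667
  D(4) = 0.151 × 4^0.667 = 0.151 × 2.521 = 0.3806 μm

D(4) = 0.381 μm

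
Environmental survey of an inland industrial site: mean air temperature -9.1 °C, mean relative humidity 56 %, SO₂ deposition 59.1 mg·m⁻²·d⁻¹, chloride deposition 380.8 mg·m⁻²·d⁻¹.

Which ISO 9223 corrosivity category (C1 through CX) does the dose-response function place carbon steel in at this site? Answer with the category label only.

C2

carbon steel: temperature factor f = +0.150·(-19.1) = -2.8650
  SO₂ term: 1.77·59.1^0.52·exp(0.02·56-2.8650) = 2.578
  Sd branch = 0.102·Sd^0.62·e^(0.033·RH+0.04·T) = 17.91 μm/a
  r_corr = 2.578 + 17.91 = 20.49 μm/a
ISO 9223 Table 2 (carbon steel): 1.3 < 20.5 ≤ 25 μm/a ⇒ C2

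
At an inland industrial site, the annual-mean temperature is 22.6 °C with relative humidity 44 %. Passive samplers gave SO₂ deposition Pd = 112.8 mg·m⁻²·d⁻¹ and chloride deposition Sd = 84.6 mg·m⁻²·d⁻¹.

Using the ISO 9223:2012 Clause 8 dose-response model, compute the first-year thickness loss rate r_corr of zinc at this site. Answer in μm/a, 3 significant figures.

r_corr = 2.45 μm/a

zinc: temperature factor f = -0.071·(12.6) = -0.8946
  sulphur-dioxide contribution → 0.3192 μm/a
  chloride contribution → 2.132 μm/a
  total first-year rate 2.451 μm/a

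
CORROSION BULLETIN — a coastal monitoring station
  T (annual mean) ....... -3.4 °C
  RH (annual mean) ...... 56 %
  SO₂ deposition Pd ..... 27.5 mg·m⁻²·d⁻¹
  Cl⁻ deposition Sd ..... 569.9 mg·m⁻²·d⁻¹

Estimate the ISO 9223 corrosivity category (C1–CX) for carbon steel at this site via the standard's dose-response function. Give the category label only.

carbon steel: T≤10 °C ⇒ hinge +0.150·(-3.4−10) = -2.0100
  Pd branch = 1.77·Pd^0.52·e^(0.02·RH+f) = 4.073 μm/a
  Sd branch = 0.102·Sd^0.62·e^(0.033·RH+0.04·T) = 28.89 μm/a
  sum: 4.073 + 28.89 → r_corr = 32.96 μm/a
ISO 9223 Table 2 (carbon steel): 25 < 33 ≤ 50 μm/a ⇒ C3

C3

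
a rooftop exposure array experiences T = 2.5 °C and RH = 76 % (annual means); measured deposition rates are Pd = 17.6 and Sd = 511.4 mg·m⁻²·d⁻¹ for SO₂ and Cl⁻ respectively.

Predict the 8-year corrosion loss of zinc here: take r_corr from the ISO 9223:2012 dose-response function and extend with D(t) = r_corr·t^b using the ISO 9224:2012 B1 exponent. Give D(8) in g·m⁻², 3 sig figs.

zinc: T≤10 °C ⇒ hinge +0.038·(2.5−10) = -0.2850
  sulphur-dioxide contribution → 1.13 μm/a
  chloride contribution → 1.391 μm/a
  total first-year rate 2.521 μm/a
Long-term exponent b (ISO 9224 Table 2, B1) = 0.813
  D(8) = 2.521 × 8^0.813 = 2.521 × 5.423 = 13.67 μm
  Mass loss = 13.67 μm × 7.14 g/cm³ = 97.62 g·m⁻²

D(8) = 97.6 g·m⁻²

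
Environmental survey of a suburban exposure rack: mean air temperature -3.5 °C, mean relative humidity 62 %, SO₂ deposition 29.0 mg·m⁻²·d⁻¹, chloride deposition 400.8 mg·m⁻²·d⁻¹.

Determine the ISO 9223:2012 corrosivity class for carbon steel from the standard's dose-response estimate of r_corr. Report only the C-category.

C3

carbon steel: f(T) = +0.150·(T−10) [T≤10 °C] = -2.0250
  sulphur-dioxide contribution → 4.65 μm/a
  chloride contribution → 28.2 μm/a
  ⇒ r_corr(carbon steel) = 32.85 μm/a
32.8 μm/a falls in (25, 50] for carbon steel → category C3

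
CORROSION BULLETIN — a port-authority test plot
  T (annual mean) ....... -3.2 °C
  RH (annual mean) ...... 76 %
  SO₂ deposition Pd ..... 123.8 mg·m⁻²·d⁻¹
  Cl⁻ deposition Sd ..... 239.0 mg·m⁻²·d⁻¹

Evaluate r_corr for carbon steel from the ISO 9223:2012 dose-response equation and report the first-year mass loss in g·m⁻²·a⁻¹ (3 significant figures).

r_corr = 366 g·m⁻²·a⁻¹

carbon steel: temperature factor f = +0.150·(-13.2) = -1.9800
  sulphur-dioxide contribution → 13.69 μm/a
  chloride contribution → 32.87 μm/a
  ⇒ r_corr(carbon steel) = 46.56 μm/a
Convert to mass loss: 46.56 μm/a × 7.85 g/cm³ = 365.5 g·m⁻²·a⁻¹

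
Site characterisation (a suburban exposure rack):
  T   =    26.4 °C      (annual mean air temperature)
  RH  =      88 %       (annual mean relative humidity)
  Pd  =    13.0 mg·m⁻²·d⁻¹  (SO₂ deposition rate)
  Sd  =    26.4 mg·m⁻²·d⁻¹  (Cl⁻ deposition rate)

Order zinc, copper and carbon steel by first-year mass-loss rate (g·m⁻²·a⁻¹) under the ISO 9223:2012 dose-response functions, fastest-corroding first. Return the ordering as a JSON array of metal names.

zinc: temperature factor f = -0.071·(16.4) = -1.1644
  SO₂ term: 0.0129·13.0^0.44·exp(0.046·88-1.1644) = 0.7129
  Cl⁻ term: 0.0175·26.4^0.57·exp(0.008·88+0.085·26.4) = 2.156
  sum: 0.7129 + 2.156 → r_corr = 2.869 μm/a
  mass loss = 2.869 μm/a × 7.14 g/cm³ = 20.48 g·m⁻²·a⁻¹
copper: T>10 °C ⇒ hinge -0.080·(26.4−10) = -1.3120
  Pd branch = 0.0053·Pd^0.26·e^(0.059·RH+f) = 0.5 μm/a
  Cl⁻ term: 0.01025·26.4^0.27·exp(0.036·88+0.049·26.4) = 2.149
  r_corr = 0.5 + 2.149 = 2.649 μm/a
  mass loss = 2.649 μm/a × 8.96 g/cm³ = 23.73 g·m⁻²·a⁻¹
carbon steel: temperature factor f = -0.054·(16.4) = -0.8856
  Pd branch = 1.77·Pd^0.52·e^(0.02·RH+f) = 16.11 μm/a
  Cl⁻ term: 0.102·26.4^0.62·exp(0.033·88+0.04·26.4) = 40.72
  sum: 16.11 + 40.72 → r_corr = 56.82 μm/a
  mass loss = 56.82 μm/a × 7.85 g/cm³ = 446.1 g·m⁻²·a⁻¹
Ordering by g·m⁻²·a⁻¹: carbon steel (446) > copper (23.7) > zinc (20.5)

["carbon steel", "copper", "zinc"]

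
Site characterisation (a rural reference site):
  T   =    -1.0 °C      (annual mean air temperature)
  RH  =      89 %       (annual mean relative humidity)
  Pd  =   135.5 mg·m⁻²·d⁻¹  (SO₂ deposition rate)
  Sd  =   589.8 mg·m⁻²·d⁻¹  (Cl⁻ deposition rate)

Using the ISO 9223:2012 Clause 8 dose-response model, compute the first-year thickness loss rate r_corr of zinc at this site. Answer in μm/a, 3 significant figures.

r_corr = 5.66 μm/a

zinc: temperature factor f = +0.038·(-11.0) = -0.4180
  SO₂ term: 0.0129·135.5^0.44·exp(0.046·89-0.4180) = 4.417
  Sd branch = 0.0175·Sd^0.57·e^(0.008·RH+0.085·T) = 1.243 μm/a
  sum: 4.417 + 1.243 → r_corr = 5.66 μm/a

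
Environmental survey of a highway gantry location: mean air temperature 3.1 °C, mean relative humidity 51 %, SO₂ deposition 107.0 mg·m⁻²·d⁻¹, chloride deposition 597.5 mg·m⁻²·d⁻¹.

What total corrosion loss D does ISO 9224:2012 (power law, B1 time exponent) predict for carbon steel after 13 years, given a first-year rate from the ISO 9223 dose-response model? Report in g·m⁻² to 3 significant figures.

D(13) = 1.58e+03 g·m⁻²

carbon steel: T≤10 °C ⇒ hinge +0.150·(3.1−10) = -1.0350
  sulphur-dioxide contribution → 19.8 μm/a
  chloride contribution → 32.71 μm/a
  ⇒ r_corr(carbon steel) = 52.51 μm/a
Long-term exponent b (ISO 9224 Table 2, B1) = 0.523
  D(13) = 52.51 × 13^0.523 = 52.51 × 3.825 = 200.9 μm
  Mass loss = 200.9 μm × 7.85 g/cm³ = 1577 g·m⁻²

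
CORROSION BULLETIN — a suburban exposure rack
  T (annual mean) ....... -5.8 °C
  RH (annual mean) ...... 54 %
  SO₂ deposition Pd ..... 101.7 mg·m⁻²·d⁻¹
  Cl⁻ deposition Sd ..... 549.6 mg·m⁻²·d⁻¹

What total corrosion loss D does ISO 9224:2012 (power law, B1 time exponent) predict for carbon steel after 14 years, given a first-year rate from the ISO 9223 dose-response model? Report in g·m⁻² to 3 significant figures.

carbon steel: temperature factor f = +0.150·(-15.8) = -2.3700
  sulphur-dioxide contribution → 5.389 μm/a
  chloride contribution → 24.02 μm/a
  ⇒ r_corr(carbon steel) = 29.41 μm/a
Long-term exponent b (ISO 9224 Table 2, B1) = 0.523
  D(14) = 29.41 × 14^0.523 = 29.41 × 3.976 = 116.9 μm
  Mass loss = 116.9 μm × 7.85 g/cm³ = 917.9 g·m⁻²

D(14) = 918 g·m⁻²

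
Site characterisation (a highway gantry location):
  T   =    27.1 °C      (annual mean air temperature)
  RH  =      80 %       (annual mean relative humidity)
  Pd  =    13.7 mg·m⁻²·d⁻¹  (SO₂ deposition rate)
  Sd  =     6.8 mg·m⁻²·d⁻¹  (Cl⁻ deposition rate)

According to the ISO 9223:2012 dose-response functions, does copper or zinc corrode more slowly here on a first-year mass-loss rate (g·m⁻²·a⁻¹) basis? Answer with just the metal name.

zinc

copper: f(T) = -0.080·(T−10) [T>10 °C] = -1.3680
  sulphur-dioxide contribution → 0.2989 μm/a
  chloride contribution → 1.156 μm/a
  ⇒ r_corr(copper) = 1.455 μm/a
  mass loss = 1.455 μm/a × 8.96 g/cm³ = 13.04 g·m⁻²·a⁻¹
zinc: T>10 °C ⇒ hinge -0.071·(27.1−10) = -1.2141
  sulphur-dioxide contribution → 0.4805 μm/a
  chloride contribution → 0.9906 μm/a
  ⇒ r_corr(zinc) = 1.471 μm/a
  mass loss = 1.471 μm/a × 7.14 g/cm³ = 10.5 g·m⁻²·a⁻¹
Ordering by g·m⁻²·a⁻¹: copper (13) > zinc (10.5)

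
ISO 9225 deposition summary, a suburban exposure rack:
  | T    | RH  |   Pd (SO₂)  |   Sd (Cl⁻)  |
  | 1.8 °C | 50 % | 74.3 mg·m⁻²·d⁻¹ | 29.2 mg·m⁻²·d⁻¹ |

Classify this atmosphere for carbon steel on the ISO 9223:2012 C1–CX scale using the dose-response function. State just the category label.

carbon steel: T≤10 °C ⇒ hinge +0.150·(1.8−10) = -1.2300
  SO₂ term: 1.77·74.3^0.52·exp(0.02·50-1.2300) = 13.21
  Cl⁻ term: 0.102·29.2^0.62·exp(0.033·50+0.04·1.8) = 4.624
  r_corr = 13.21 + 4.624 = 17.84 μm/a
Category bounds: 1.3…25 μm/a bracket r_corr ⇒ C2

C2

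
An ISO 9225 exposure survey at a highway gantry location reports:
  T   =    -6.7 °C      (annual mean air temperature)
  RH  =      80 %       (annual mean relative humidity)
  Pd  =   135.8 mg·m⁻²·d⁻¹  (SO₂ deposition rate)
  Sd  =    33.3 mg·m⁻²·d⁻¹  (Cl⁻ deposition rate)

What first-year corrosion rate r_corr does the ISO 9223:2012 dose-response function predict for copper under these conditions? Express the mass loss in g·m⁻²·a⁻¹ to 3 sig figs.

r_corr = 5.36 g·m⁻²·a⁻¹

copper: temperature factor f = +0.126·(-16.7) = -2.1042
  sulphur-dioxide contribution → 0.2599 μm/a
  chloride contribution → 0.3388 μm/a
  total first-year rate 0.5988 μm/a
Convert to mass loss: 0.5988 μm/a × 8.96 g/cm³ = 5.365 g·m⁻²·a⁻¹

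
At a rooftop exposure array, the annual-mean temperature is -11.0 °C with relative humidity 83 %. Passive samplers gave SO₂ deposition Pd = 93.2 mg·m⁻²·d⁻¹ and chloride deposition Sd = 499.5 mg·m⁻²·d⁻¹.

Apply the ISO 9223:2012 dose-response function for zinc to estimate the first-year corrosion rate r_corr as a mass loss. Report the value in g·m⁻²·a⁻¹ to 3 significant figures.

zinc: f(T) = +0.038·(T−10) [T≤10 °C] = -0.7980
  Pd branch = 0.0129·Pd^0.44·e^(0.046·RH+f) = 1.944 μm/a
  Sd branch = 0.0175·Sd^0.57·e^(0.008·RH+0.085·T) = 0.4608 μm/a
  sum: 1.944 + 0.4608 → r_corr = 2.405 μm/a
Convert to mass loss: 2.405 μm/a × 7.14 g/cm³ = 17.17 g·m⁻²·a⁻¹

r_corr = 17.2 g·m⁻²·a⁻¹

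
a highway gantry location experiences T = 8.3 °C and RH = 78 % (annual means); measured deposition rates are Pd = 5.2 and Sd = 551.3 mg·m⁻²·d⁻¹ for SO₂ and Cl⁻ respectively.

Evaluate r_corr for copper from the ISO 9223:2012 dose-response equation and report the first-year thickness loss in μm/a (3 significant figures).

r_corr = 2.06 μm/a

copper: temperature factor f = +0.126·(-1.7) = -0.2142
  sulphur-dioxide contribution → 0.6547 μm/a
  chloride contribution → 1.403 μm/a
  ⇒ r_corr(copper) = 2.058 μm/a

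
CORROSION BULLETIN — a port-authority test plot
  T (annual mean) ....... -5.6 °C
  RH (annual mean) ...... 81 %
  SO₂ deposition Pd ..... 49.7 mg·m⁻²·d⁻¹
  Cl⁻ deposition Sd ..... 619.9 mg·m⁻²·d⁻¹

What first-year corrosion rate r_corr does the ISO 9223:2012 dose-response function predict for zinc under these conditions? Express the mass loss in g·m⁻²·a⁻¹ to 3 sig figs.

r_corr = 17.6 g·m⁻²·a⁻¹

zinc: T≤10 °C ⇒ hinge +0.038·(-5.6−10) = -0.5928
  sulphur-dioxide contribution → 1.651 μm/a
  chloride contribution → 0.8116 μm/a
  ⇒ r_corr(zinc) = 2.463 μm/a
Convert to mass loss: 2.463 μm/a × 7.14 g/cm³ = 17.58 g·m⁻²·a⁻¹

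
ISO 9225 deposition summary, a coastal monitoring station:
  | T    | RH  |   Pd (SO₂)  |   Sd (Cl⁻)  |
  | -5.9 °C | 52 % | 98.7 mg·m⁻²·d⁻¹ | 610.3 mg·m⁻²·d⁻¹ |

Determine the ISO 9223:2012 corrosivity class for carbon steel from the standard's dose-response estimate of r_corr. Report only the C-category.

carbon steel: T≤10 °C ⇒ hinge +0.150·(-5.9−10) = -2.3850
  Pd branch = 1.77·Pd^0.52·e^(0.02·RH+f) = 5.022 μm/a
  Sd branch = 0.102·Sd^0.62·e^(0.033·RH+0.04·T) = 23.9 μm/a
  r_corr = 5.022 + 23.9 = 28.92 μm/a
28.9 μm/a falls in (25, 50] for carbon steel → category C3

C3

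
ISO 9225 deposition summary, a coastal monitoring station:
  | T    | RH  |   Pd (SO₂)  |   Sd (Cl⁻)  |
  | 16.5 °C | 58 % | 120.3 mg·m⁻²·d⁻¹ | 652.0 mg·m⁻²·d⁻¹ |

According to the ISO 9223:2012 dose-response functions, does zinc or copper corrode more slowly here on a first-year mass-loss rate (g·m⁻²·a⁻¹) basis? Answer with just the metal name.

zinc: T>10 °C ⇒ hinge -0.071·(16.5−10) = -0.4615
  Pd branch = 0.0129·Pd^0.44·e^(0.046·RH+f) = 0.9642 μm/a
  Sd branch = 0.0175·Sd^0.57·e^(0.008·RH+0.085·T) = 4.547 μm/a
  sum: 0.9642 + 4.547 → r_corr = 5.512 μm/a
  mass loss = 5.512 μm/a × 7.14 g/cm³ = 39.35 g·m⁻²·a⁻¹
copper: T>10 °C ⇒ hinge -0.080·(16.5−10) = -0.5200
  Pd branch = 0.0053·Pd^0.26·e^(0.059·RH+f) = 0.3353 μm/a
  Sd branch = 0.01025·Sd^0.27·e^(0.036·RH+0.049·T) = 1.068 μm/a
  r_corr = 0.3353 + 1.068 = 1.403 μm/a
  mass loss = 1.403 μm/a × 8.96 g/cm³ = 12.57 g·m⁻²·a⁻¹
Ordering by g·m⁻²·a⁻¹: zinc (39.4) > copper (12.6)

copper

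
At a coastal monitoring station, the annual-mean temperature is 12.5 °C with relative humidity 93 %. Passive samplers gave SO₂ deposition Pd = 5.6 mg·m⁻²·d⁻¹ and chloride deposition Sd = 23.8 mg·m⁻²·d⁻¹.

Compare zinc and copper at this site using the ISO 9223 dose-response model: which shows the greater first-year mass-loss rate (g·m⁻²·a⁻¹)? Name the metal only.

copper

zinc: temperature factor f = -0.071·(2.5) = -0.1775
  sulphur-dioxide contribution → 1.662 μm/a
  chloride contribution → 0.649 μm/a
  ⇒ r_corr(zinc) = 2.311 μm/a
  mass loss = 2.311 μm/a × 7.14 g/cm³ = 16.5 g·m⁻²·a⁻¹
copper: f(T) = -0.080·(T−10) [T>10 °C] = -0.2000
  sulphur-dioxide contribution → 1.64 μm/a
  chloride contribution → 1.266 μm/a
  ⇒ r_corr(copper) = 2.906 μm/a
  mass loss = 2.906 μm/a × 8.96 g/cm³ = 26.04 g·m⁻²·a⁻¹
Ordering by g·m⁻²·a⁻¹: copper (26) > zinc (16.5)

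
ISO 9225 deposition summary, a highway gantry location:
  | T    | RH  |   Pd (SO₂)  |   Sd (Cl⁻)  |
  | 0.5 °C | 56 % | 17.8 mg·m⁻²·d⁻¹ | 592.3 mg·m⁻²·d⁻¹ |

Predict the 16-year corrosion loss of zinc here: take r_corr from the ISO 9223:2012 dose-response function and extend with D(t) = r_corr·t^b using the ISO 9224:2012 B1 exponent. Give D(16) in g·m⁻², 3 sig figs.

zinc: temperature factor f = +0.038·(-9.5) = -0.3610
  SO₂ term: 0.0129·17.8^0.44·exp(0.046·56-0.3610) = 0.4195
  Cl⁻ term: 0.0175·592.3^0.57·exp(0.008·56+0.085·0.5) = 1.087
  sum: 0.4195 + 1.087 → r_corr = 1.507 μm/a
ISO 9224: D(t) = r_corr · t^b with b = 0.813 (zinc, B1)
  D(16) = 1.507 × 16^0.813 = 1.507 × 9.527 = 14.36 μm
  Mass loss = 14.36 μm × 7.14 g/cm³ = 102.5 g·m⁻²

D(16) = 103 g·m⁻²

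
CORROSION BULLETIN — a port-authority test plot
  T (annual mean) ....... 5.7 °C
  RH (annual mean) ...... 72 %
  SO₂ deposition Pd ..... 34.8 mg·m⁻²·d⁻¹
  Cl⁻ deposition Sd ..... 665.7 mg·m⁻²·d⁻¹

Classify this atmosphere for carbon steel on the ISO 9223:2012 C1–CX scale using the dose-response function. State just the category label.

C5

carbon steel: T≤10 °C ⇒ hinge +0.150·(5.7−10) = -0.6450
  SO₂ term: 1.77·34.8^0.52·exp(0.02·72-0.6450) = 24.82
  Cl⁻ term: 0.102·665.7^0.62·exp(0.033·72+0.04·5.7) = 77.61
  r_corr = 24.82 + 77.61 = 102.4 μm/a
Category bounds: 80…200 μm/a bracket r_corr ⇒ C5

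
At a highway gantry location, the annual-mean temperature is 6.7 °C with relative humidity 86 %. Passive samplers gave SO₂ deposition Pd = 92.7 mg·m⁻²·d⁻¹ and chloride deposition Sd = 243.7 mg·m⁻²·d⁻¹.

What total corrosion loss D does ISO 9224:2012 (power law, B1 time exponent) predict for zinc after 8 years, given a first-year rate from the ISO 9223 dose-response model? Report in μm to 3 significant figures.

zinc: temperature factor f = +0.038·(-3.3) = -0.1254
  sulphur-dioxide contribution → 4.362 μm/a
  chloride contribution → 1.411 μm/a
  total first-year rate 5.774 μm/a
ISO 9224: D(t) = r_corr · t^b with b = 0.813 (zinc, B1)
  D(8) = 5.774 × 8^0.813 = 5.774 × 5.423 = 31.31 μm

D(8) = 31.3 μm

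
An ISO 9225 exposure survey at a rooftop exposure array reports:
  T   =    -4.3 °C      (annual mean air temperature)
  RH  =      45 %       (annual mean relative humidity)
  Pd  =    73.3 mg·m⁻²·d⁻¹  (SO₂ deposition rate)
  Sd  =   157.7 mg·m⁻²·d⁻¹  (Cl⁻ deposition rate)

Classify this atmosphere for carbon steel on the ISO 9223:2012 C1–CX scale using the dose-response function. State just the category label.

carbon steel: f(T) = +0.150·(T−10) [T≤10 °C] = -2.1450
  SO₂ term: 1.77·73.3^0.52·exp(0.02·45-2.1450) = 4.755
  Sd branch = 0.102·Sd^0.62·e^(0.033·RH+0.04·T) = 8.739 μm/a
  r_corr = 4.755 + 8.739 = 13.49 μm/a
13.5 μm/a falls in (1.3, 25] for carbon steel → category C2

C2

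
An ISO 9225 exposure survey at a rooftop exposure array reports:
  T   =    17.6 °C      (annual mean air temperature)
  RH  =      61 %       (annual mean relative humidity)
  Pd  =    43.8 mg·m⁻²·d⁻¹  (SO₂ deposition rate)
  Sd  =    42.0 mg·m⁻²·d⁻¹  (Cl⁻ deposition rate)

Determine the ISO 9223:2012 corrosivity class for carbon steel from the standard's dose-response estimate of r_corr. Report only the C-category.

carbon steel: f(T) = -0.054·(T−10) [T>10 °C] = -0.4104
  Pd branch = 1.77·Pd^0.52·e^(0.02·RH+f) = 28.39 μm/a
  Sd branch = 0.102·Sd^0.62·e^(0.033·RH+0.04·T) = 15.67 μm/a
  r_corr = 28.39 + 15.67 = 44.06 μm/a
44.1 μm/a falls in (25, 50] for carbon steel → category C3

C3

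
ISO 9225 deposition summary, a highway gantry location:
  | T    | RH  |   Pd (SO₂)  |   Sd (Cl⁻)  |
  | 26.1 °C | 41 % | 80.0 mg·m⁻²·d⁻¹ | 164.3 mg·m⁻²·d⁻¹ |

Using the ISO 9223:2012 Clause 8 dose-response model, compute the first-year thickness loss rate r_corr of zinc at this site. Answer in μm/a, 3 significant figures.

zinc: f(T) = -0.071·(T−10) [T>10 °C] = -1.1431
  Pd branch = 0.0129·Pd^0.44·e^(0.046·RH+f) = 0.1865 μm/a
  Sd branch = 0.0175·Sd^0.57·e^(0.008·RH+0.085·T) = 4.091 μm/a
  sum: 0.1865 + 4.091 → r_corr = 4.278 μm/a

r_corr = 4.28 μm/a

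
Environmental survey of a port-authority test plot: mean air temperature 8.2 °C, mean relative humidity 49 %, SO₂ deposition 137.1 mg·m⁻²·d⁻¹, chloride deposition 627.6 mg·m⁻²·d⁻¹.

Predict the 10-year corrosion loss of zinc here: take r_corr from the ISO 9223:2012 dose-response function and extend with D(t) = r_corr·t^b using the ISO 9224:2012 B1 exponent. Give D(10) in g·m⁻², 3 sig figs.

zinc: T≤10 °C ⇒ hinge +0.038·(8.2−10) = -0.0684
  Pd branch = 0.0129·Pd^0.44·e^(0.046·RH+f) = 1 μm/a
  Sd branch = 0.0175·Sd^0.57·e^(0.008·RH+0.085·T) = 2.045 μm/a
  sum: 1 + 2.045 → r_corr = 3.045 μm/a
Long-term exponent b (ISO 9224 Table 2, B1) = 0.813
  D(10) = 3.045 × 10^0.813 = 3.045 × 6.501 = 19.8 μm
  Mass loss = 19.8 μm × 7.14 g/cm³ = 141.3 g·m⁻²

D(10) = 141 g·m⁻²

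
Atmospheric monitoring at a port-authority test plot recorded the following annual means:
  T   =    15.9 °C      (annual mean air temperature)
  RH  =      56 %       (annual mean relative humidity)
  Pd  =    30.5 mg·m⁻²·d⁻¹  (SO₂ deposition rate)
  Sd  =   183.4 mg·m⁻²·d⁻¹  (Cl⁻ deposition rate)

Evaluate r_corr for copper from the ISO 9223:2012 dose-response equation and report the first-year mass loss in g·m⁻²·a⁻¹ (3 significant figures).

r_corr = 8.10 g·m⁻²·a⁻¹

copper: f(T) = -0.080·(T−10) [T>10 °C] = -0.4720
  Pd branch = 0.0053·Pd^0.26·e^(0.059·RH+f) = 0.2188 μm/a
  Sd branch = 0.01025·Sd^0.27·e^(0.036·RH+0.049·T) = 0.6851 μm/a
  sum: 0.2188 + 0.6851 → r_corr = 0.9039 μm/a
Convert to mass loss: 0.9039 μm/a × 8.96 g/cm³ = 8.099 g·m⁻²·a⁻¹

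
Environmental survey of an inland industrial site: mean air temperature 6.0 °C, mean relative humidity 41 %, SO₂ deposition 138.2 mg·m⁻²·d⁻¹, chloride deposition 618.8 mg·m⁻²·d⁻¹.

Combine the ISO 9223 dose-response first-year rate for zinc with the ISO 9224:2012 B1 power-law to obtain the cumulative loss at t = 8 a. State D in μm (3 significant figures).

D(8) = 12.0 μm

zinc: T≤10 °C ⇒ hinge +0.038·(6.0−10) = -0.1520
  Pd branch = 0.0129·Pd^0.44·e^(0.046·RH+f) = 0.639 μm/a
  Cl⁻ term: 0.0175·618.8^0.57·exp(0.008·41+0.085·6.0) = 1.578
  sum: 0.639 + 1.578 → r_corr = 2.217 μm/a
ISO 9224: D(t) = r_corr · t^b with b = 0.813 (zinc, B1)
  D(8) = 2.217 × 8^0.813 = 2.217 × 5.423 = 12.02 μm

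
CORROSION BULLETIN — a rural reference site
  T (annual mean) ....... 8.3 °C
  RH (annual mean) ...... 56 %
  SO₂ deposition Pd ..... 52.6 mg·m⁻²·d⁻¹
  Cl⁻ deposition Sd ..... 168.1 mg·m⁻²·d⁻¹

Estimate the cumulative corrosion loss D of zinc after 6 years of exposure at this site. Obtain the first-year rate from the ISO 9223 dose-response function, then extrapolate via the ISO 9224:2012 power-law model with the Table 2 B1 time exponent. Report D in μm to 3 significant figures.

zinc: T≤10 °C ⇒ hinge +0.038·(8.3−10) = -0.0646
  SO₂ term: 0.0129·52.6^0.44·exp(0.046·56-0.0646) = 0.9089
  Sd branch = 0.0175·Sd^0.57·e^(0.008·RH+0.085·T) = 1.029 μm/a
  r_corr = 0.9089 + 1.029 = 1.938 μm/a
Long-term exponent b (ISO 9224 Table 2, B1) = 0.813
  D(6) = 1.938 × 6^0.813 = 1.938 × 4.292 = 8.319 μm

D(6) = 8.32 μm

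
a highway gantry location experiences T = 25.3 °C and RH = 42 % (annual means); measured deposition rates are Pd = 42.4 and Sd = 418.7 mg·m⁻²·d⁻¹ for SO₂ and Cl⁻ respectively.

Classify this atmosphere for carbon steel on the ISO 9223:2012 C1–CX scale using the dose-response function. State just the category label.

carbon steel: temperature factor f = -0.054·(15.3) = -0.8262
  SO₂ term: 1.77·42.4^0.52·exp(0.02·42-0.8262) = 12.59
  Cl⁻ term: 0.102·418.7^0.62·exp(0.033·42+0.04·25.3) = 47.38
  r_corr = 12.59 + 47.38 = 59.98 μm/a
ISO 9223 Table 2 (carbon steel): 50 < 60 ≤ 80 μm/a ⇒ C4

C4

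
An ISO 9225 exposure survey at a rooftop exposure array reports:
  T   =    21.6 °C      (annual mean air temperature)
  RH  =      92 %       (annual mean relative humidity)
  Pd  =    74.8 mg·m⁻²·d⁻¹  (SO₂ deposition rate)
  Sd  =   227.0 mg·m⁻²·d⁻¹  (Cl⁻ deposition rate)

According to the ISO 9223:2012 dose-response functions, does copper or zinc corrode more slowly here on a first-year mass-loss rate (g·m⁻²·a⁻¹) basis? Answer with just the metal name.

copper

copper: temperature factor f = -0.080·(11.6) = -0.9280
  SO₂ term: 0.0053·74.8^0.26·exp(0.059·92-0.9280) = 1.465
  Cl⁻ term: 0.01025·227.0^0.27·exp(0.036·92+0.049·21.6) = 3.507
  sum: 1.465 + 3.507 → r_corr = 4.972 μm/a
  mass loss = 4.972 μm/a × 8.96 g/cm³ = 44.55 g·m⁻²·a⁻¹
zinc: T>10 °C ⇒ hinge -0.071·(21.6−10) = -0.8236
  Pd branch = 0.0129·Pd^0.44·e^(0.046·RH+f) = 2.602 μm/a
  Sd branch = 0.0175·Sd^0.57·e^(0.008·RH+0.085·T) = 5.046 μm/a
  r_corr = 2.602 + 5.046 = 7.649 μm/a
  mass loss = 7.649 μm/a × 7.14 g/cm³ = 54.61 g·m⁻²·a⁻¹
Ordering by g·m⁻²·a⁻¹: zinc (54.6) > copper (44.5)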